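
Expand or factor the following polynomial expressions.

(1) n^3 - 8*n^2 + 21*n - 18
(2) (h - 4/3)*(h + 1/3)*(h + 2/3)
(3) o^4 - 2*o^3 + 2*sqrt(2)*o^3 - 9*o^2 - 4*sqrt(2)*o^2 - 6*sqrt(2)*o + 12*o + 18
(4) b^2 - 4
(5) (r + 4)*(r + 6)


(1) = (n - 3)^2*(n - 2)
(2) = h^3 - h^2/3 - 10*h/9 - 8/27
(3) = (o - 3)*(o + 1)*(o - sqrt(2))*(o + 3*sqrt(2))
(4) = (b - 2)*(b + 2)
(5) = r^2 + 10*r + 24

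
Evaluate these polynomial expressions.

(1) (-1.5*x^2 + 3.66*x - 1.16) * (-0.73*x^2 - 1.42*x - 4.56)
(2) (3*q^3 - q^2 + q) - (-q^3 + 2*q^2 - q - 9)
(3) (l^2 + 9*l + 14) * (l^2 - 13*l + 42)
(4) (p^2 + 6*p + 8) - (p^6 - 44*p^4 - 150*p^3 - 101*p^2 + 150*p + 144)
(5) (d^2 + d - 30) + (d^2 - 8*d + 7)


(1) = 1.095*x^4 - 0.5418*x^3 + 2.4896*x^2 - 15.0424*x + 5.2896
(2) = 4*q^3 - 3*q^2 + 2*q + 9
(3) = l^4 - 4*l^3 - 61*l^2 + 196*l + 588
(4) = -p^6 + 44*p^4 + 150*p^3 + 102*p^2 - 144*p - 136
(5) = 2*d^2 - 7*d - 23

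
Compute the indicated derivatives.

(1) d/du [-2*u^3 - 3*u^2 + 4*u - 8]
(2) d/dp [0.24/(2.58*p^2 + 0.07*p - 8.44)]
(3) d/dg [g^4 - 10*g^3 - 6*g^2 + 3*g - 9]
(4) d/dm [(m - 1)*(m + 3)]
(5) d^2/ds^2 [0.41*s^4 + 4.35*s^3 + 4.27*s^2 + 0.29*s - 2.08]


(1) = -6*u^2 - 6*u + 4
(2) = (-1.2384*p - 0.0168)/(2.58*p^2 + 0.07*p - 8.44)^2
(3) = 4*g^3 - 30*g^2 - 12*g + 3
(4) = 2*m + 2
(5) = 4.92*s^2 + 26.1*s + 8.54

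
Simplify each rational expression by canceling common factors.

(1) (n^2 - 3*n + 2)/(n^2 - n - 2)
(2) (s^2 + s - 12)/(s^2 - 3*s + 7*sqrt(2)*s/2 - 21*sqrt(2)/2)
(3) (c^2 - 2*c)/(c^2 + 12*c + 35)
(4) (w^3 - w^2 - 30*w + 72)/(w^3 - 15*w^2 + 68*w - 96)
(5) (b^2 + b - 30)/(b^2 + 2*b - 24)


(1) = (n - 1)/(n + 1)
(2) = (2*s + 8)/(2*s + 7*sqrt(2))
(3) = (c^2 - 2*c)/(c^2 + 12*c + 35)
(4) = (w + 6)/(w - 8)
(5) = (b - 5)/(b - 4)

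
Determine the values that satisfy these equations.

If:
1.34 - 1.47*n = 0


Then:
n = 0.91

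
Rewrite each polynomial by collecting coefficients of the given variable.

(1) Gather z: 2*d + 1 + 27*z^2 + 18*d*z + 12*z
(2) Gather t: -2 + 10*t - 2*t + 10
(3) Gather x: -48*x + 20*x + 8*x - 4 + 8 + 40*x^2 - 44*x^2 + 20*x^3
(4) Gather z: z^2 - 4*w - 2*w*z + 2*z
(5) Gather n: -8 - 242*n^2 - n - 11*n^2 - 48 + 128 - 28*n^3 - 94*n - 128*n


(1) = 2*d + 27*z^2 + z*(18*d + 12) + 1
(2) = 8*t + 8
(3) = 20*x^3 - 4*x^2 - 20*x + 4
(4) = -4*w + z^2 + z*(2 - 2*w)
(5) = -28*n^3 - 253*n^2 - 223*n + 72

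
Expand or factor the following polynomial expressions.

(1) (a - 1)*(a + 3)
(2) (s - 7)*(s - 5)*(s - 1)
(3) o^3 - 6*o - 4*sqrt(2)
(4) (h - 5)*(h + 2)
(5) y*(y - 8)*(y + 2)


(1) = a^2 + 2*a - 3
(2) = s^3 - 13*s^2 + 47*s - 35
(3) = (o - 2*sqrt(2))*(o + sqrt(2))^2
(4) = h^2 - 3*h - 10
(5) = y^3 - 6*y^2 - 16*y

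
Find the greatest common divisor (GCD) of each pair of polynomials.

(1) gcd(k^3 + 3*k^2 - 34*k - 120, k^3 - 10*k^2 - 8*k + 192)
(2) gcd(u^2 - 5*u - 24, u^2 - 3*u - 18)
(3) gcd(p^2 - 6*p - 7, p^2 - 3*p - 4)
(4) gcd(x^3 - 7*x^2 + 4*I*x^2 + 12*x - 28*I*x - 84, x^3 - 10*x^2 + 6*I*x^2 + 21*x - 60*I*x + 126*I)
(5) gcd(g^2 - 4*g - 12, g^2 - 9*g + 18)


(1) = gcd((k - 6)*(k + 4)*(k + 5), (k - 8)*(k - 6)*(k + 4)) = k^2 - 2*k - 24
(2) = gcd((u - 8)*(u + 3), (u - 6)*(u + 3)) = u + 3
(3) = p + 1
(4) = x^2 + x*(-7 + 6*I) - 42*I
(5) = gcd((g - 6)*(g + 2), (g - 6)*(g - 3)) = g - 6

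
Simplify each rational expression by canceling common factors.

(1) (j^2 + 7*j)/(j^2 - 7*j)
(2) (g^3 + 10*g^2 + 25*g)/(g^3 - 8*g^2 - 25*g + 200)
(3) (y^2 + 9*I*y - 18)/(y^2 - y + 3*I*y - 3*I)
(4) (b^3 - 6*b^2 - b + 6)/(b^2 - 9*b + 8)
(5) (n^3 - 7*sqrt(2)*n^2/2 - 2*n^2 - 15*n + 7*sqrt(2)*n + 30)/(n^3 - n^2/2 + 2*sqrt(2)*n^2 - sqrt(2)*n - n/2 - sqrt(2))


(1) = (j + 7)/(j - 7)
(2) = (g^2 + 5*g)/(g^2 - 13*g + 40)
(3) = (y + 6*I)/(y - 1)
(4) = (b^2 - 5*b - 6)/(b - 8)
(5) = (4*n^3 + n^2*(-14*sqrt(2) - 8) + n*(-60 + 28*sqrt(2)) + 120)/(4*n^3 + n^2*(-2 + 8*sqrt(2)) + n*(-4*sqrt(2) - 2) - 4*sqrt(2))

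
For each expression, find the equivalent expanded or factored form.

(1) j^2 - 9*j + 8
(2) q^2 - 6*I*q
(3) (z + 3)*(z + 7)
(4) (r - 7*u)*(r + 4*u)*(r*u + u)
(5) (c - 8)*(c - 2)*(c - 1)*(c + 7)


(1) = (j - 8)*(j - 1)
(2) = q*(q - 6*I)
(3) = z^2 + 10*z + 21
(4) = r^3*u - 3*r^2*u^2 + r^2*u - 28*r*u^3 - 3*r*u^2 - 28*u^3
(5) = c^4 - 4*c^3 - 51*c^2 + 166*c - 112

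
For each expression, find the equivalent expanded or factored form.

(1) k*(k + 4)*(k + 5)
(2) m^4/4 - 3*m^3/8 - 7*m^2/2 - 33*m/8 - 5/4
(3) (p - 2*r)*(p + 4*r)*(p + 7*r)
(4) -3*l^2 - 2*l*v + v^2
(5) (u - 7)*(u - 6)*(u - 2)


(1) = k^3 + 9*k^2 + 20*k
(2) = (m/2 + 1/4)*(m/2 + 1)*(m - 5)*(m + 1)
(3) = p^3 + 9*p^2*r + 6*p*r^2 - 56*r^3
(4) = (-3*l + v)*(l + v)
(5) = u^3 - 15*u^2 + 68*u - 84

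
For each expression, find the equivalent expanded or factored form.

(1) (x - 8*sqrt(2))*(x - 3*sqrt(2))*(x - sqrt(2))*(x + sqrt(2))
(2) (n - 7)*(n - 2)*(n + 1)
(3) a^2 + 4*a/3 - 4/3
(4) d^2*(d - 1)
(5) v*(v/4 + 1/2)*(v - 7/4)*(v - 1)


(1) = x^4 - 11*sqrt(2)*x^3 + 46*x^2 + 22*sqrt(2)*x - 96
(2) = n^3 - 8*n^2 + 5*n + 14
(3) = (a - 2/3)*(a + 2)
(4) = d^3 - d^2
(5) = v^4/4 - 3*v^3/16 - 15*v^2/16 + 7*v/8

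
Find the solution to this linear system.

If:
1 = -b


Then:
b = -1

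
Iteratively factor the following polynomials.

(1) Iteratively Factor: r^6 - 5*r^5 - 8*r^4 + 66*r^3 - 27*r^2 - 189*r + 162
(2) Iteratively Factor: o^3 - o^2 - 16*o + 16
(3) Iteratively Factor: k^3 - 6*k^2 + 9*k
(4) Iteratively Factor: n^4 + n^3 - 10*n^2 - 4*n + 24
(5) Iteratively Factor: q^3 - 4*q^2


(1) = (r - 3)*(r^5 - 2*r^4 - 14*r^3 + 24*r^2 + 45*r - 54) = (r - 3)*(r + 2)*(r^4 - 4*r^3 - 6*r^2 + 36*r - 27) = (r - 3)^2*(r + 2)*(r^3 - r^2 - 9*r + 9) = (r - 3)^2*(r + 2)*(r + 3)*(r^2 - 4*r + 3) = (r - 3)^3*(r + 2)*(r + 3)*(r - 1)
(2) = (o - 1)*(o^2 - 16) = (o - 4)*(o - 1)*(o + 4)
(3) = (k)*(k^2 - 6*k + 9) = k*(k - 3)*(k - 3)
(4) = (n + 3)*(n^3 - 2*n^2 - 4*n + 8) = (n - 2)*(n + 3)*(n^2 - 4) = (n - 2)*(n + 2)*(n + 3)*(n - 2)
(5) = (q - 4)*(q^2) = q*(q - 4)*(q)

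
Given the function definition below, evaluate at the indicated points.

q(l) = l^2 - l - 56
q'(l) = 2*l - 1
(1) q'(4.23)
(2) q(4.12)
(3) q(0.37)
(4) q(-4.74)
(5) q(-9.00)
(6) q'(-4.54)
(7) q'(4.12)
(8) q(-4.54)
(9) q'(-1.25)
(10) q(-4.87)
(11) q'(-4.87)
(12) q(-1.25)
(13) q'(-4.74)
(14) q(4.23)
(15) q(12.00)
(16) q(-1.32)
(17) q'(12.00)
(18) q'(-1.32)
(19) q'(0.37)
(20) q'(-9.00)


(1) = 7.46
(2) = -43.15
(3) = -56.23
(4) = -28.79
(5) = 34.00
(6) = -10.08
(7) = 7.24
(8) = -30.85
(9) = -3.50
(10) = -27.41
(11) = -10.74
(12) = -53.19
(13) = -10.48
(14) = -42.34
(15) = 76.00
(16) = -52.94
(17) = 23.00
(18) = -3.64
(19) = -0.26
(20) = -19.00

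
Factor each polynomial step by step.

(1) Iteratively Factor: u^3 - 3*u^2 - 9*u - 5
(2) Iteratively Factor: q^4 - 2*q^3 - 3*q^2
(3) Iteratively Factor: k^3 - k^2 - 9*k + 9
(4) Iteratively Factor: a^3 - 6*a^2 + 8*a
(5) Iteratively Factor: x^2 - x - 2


(1) = (u + 1)*(u^2 - 4*u - 5) = (u - 5)*(u + 1)*(u + 1)
(2) = (q)*(q^3 - 2*q^2 - 3*q) = q*(q - 3)*(q^2 + q) = q^2*(q - 3)*(q + 1)
(3) = (k - 3)*(k^2 + 2*k - 3) = (k - 3)*(k + 3)*(k - 1)
(4) = (a - 2)*(a^2 - 4*a) = (a - 4)*(a - 2)*(a)
(5) = (x + 1)*(x - 2)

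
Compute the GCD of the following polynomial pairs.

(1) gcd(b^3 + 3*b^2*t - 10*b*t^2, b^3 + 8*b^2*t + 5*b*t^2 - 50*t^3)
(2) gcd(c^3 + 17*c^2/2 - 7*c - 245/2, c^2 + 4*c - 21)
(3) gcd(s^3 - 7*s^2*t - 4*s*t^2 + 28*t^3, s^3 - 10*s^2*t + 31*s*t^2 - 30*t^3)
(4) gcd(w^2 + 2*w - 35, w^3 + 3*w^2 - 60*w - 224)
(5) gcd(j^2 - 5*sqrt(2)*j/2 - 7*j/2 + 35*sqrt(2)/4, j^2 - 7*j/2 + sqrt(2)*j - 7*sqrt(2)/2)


(1) = -b^2 - 3*b*t + 10*t^2
(2) = gcd((c - 7/2)*(c + 5)*(c + 7), (c - 3)*(c + 7)) = c + 7
(3) = gcd((s - 7*t)*(s - 2*t)*(s + 2*t), (s - 5*t)*(s - 3*t)*(s - 2*t)) = s - 2*t
(4) = w + 7
(5) = gcd((j - 7/2)*(j - 5*sqrt(2)/2), (j - 7/2)*(j + sqrt(2))) = j - 7/2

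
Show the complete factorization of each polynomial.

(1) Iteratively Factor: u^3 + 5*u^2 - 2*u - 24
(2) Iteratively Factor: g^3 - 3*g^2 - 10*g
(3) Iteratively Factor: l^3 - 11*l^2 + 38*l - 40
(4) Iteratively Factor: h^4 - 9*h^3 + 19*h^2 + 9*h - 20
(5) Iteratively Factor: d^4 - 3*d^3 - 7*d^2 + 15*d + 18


(1) = (u + 3)*(u^2 + 2*u - 8) = (u - 2)*(u + 3)*(u + 4)
(2) = (g + 2)*(g^2 - 5*g) = (g - 5)*(g + 2)*(g)
(3) = (l - 4)*(l^2 - 7*l + 10) = (l - 4)*(l - 2)*(l - 5)
(4) = (h + 1)*(h^3 - 10*h^2 + 29*h - 20) = (h - 1)*(h + 1)*(h^2 - 9*h + 20) = (h - 5)*(h - 1)*(h + 1)*(h - 4)
(5) = (d - 3)*(d^3 - 7*d - 6) = (d - 3)*(d + 1)*(d^2 - d - 6) = (d - 3)^2*(d + 1)*(d + 2)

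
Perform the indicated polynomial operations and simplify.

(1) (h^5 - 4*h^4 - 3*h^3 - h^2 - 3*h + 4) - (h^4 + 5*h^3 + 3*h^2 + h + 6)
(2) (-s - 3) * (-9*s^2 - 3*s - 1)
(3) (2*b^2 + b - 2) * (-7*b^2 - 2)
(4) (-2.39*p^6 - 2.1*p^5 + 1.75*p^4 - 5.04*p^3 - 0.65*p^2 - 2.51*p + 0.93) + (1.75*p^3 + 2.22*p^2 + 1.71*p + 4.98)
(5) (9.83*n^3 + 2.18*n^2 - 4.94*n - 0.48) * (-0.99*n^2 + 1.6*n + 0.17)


(1) = h^5 - 5*h^4 - 8*h^3 - 4*h^2 - 4*h - 2
(2) = 9*s^3 + 30*s^2 + 10*s + 3
(3) = -14*b^4 - 7*b^3 + 10*b^2 - 2*b + 4
(4) = -2.39*p^6 - 2.1*p^5 + 1.75*p^4 - 3.29*p^3 + 1.57*p^2 - 0.8*p + 5.91
(5) = -9.7317*n^5 + 13.5698*n^4 + 10.0497*n^3 - 7.0582*n^2 - 1.6078*n - 0.0816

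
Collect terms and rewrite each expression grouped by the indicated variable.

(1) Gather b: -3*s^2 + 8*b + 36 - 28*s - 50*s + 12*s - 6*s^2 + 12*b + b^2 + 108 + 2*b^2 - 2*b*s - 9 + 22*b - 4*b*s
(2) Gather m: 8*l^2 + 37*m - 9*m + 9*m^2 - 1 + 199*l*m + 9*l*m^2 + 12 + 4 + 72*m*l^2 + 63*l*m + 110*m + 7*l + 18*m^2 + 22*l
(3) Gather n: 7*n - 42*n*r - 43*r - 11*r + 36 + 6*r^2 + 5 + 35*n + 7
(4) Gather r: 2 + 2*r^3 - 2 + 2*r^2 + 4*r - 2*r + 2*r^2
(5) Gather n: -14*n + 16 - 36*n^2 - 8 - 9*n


(1) = 3*b^2 + b*(42 - 6*s) - 9*s^2 - 66*s + 135
(2) = 8*l^2 + 29*l + m^2*(9*l + 27) + m*(72*l^2 + 262*l + 138) + 15
(3) = n*(42 - 42*r) + 6*r^2 - 54*r + 48
(4) = 2*r^3 + 4*r^2 + 2*r
(5) = -36*n^2 - 23*n + 8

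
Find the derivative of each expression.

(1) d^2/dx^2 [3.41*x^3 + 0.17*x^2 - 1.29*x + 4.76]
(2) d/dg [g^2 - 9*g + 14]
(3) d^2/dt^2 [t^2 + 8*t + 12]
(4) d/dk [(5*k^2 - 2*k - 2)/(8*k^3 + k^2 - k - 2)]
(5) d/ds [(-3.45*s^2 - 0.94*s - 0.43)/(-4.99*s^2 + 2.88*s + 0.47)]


(1) = 20.46*x + 0.34
(2) = 2*g - 9
(3) = 2
(4) = (-40*k^4 + 32*k^3 + 45*k^2 - 16*k + 2)/(64*k^6 + 16*k^5 - 15*k^4 - 34*k^3 - 3*k^2 + 4*k + 4)
(5) = (-14.6266*s^2 - 7.5344*s + 0.7966)/(24.9001*s^4 - 28.7424*s^3 + 3.6038*s^2 + 2.7072*s + 0.2209)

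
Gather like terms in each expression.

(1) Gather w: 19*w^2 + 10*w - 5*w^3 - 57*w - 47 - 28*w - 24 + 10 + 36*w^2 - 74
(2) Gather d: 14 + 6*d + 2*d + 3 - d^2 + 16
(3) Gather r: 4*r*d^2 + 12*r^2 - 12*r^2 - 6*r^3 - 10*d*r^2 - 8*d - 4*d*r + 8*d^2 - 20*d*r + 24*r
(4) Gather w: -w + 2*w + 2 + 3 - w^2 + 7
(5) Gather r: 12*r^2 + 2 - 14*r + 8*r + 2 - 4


(1) = -5*w^3 + 55*w^2 - 75*w - 135
(2) = -d^2 + 8*d + 33
(3) = 8*d^2 - 10*d*r^2 - 8*d - 6*r^3 + r*(4*d^2 - 24*d + 24)
(4) = -w^2 + w + 12
(5) = 12*r^2 - 6*r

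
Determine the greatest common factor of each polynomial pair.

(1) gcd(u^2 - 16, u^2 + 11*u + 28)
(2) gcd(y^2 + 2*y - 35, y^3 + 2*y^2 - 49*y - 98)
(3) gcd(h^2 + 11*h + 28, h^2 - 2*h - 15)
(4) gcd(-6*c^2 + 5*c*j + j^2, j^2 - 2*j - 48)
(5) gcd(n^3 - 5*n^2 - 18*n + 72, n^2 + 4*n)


(1) = gcd((u - 4)*(u + 4), (u + 4)*(u + 7)) = u + 4
(2) = gcd((y - 5)*(y + 7), (y - 7)*(y + 2)*(y + 7)) = y + 7
(3) = 1
(4) = gcd((-c + j)*(6*c + j), (j - 8)*(j + 6)) = 1
(5) = n + 4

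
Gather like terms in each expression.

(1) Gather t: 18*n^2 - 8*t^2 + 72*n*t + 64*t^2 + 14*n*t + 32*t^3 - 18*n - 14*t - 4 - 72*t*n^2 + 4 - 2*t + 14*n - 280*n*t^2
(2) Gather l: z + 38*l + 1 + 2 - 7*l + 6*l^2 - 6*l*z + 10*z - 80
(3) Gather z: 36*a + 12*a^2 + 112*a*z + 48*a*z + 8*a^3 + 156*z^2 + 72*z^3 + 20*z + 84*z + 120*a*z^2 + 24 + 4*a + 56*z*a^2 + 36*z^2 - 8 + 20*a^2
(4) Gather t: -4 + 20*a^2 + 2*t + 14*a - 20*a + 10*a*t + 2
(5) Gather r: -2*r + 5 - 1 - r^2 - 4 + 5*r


(1) = 18*n^2 - 4*n + 32*t^3 + t^2*(56 - 280*n) + t*(-72*n^2 + 86*n - 16)
(2) = 6*l^2 + l*(31 - 6*z) + 11*z - 77
(3) = 8*a^3 + 32*a^2 + 40*a + 72*z^3 + z^2*(120*a + 192) + z*(56*a^2 + 160*a + 104) + 16
(4) = 20*a^2 - 6*a + t*(10*a + 2) - 2
(5) = -r^2 + 3*r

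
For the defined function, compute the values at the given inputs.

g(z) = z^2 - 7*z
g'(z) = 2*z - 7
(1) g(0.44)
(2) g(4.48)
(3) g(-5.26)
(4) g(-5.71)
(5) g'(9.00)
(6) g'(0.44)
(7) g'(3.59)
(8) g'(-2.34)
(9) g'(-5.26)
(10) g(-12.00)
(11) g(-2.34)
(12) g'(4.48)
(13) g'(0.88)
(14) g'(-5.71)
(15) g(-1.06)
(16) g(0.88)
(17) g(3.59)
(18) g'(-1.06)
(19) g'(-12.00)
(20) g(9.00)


(1) = -2.89
(2) = -11.29
(3) = 64.49
(4) = 72.57
(5) = 11.00
(6) = -6.12
(7) = 0.18
(8) = -11.68
(9) = -17.52
(10) = 228.00
(11) = 21.86
(12) = 1.96
(13) = -5.24
(14) = -18.42
(15) = 8.54
(16) = -5.39
(17) = -12.24
(18) = -9.12
(19) = -31.00
(20) = 18.00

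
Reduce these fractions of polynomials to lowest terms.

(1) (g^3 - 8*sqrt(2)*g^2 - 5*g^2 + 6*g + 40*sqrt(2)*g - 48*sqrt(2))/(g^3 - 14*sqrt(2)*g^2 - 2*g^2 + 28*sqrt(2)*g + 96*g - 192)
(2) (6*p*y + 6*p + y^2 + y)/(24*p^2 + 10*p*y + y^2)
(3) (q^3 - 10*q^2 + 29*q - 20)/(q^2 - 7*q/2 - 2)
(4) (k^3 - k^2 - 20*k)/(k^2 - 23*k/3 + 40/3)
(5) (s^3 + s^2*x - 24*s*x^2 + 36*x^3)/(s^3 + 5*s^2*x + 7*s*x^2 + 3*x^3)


(1) = (g - 3)/(g - 6*sqrt(2))
(2) = (y + 1)/(4*p + y)
(3) = (2*q^2 - 12*q + 10)/(2*q + 1)
(4) = (3*k^2 + 12*k)/(3*k - 8)
(5) = (s^3 + s^2*x - 24*s*x^2 + 36*x^3)/(s^3 + 5*s^2*x + 7*s*x^2 + 3*x^3)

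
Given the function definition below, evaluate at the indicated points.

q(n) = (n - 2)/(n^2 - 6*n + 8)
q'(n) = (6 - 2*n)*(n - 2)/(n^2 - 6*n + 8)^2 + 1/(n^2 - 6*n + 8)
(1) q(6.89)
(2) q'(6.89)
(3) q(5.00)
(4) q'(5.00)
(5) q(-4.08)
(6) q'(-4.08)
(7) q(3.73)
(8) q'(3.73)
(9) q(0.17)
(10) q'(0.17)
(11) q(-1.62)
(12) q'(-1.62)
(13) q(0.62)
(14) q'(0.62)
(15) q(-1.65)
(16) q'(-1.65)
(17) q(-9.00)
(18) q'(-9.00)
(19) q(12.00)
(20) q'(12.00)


(1) = 0.35
(2) = -0.12
(3) = 1.00
(4) = -1.00
(5) = -0.12
(6) = -0.02
(7) = -3.70
(8) = -13.72
(9) = -0.26
(10) = -0.07
(11) = -0.18
(12) = -0.03
(13) = -0.30
(14) = -0.09
(15) = -0.18
(16) = -0.03
(17) = -0.08
(18) = -0.01
(19) = 0.12
(20) = -0.02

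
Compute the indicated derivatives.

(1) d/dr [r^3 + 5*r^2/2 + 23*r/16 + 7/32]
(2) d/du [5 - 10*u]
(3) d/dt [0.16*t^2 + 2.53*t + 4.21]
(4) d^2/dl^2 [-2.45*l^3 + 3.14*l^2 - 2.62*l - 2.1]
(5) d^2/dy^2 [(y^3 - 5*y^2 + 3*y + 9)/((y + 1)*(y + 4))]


(1) = 3*r^2 + 5*r + 23/16
(2) = -10
(3) = 0.32*t + 2.53
(4) = 6.28 - 14.7*l
(5) = 98/(y^3 + 12*y^2 + 48*y + 64)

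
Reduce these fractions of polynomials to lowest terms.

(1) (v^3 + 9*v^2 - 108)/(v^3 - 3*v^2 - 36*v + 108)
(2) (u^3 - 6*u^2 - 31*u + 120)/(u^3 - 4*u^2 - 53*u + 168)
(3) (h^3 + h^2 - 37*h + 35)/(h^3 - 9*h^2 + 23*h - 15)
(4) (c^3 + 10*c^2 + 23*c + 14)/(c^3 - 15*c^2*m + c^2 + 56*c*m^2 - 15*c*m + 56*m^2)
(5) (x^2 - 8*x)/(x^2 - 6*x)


(1) = (v + 6)/(v - 6)
(2) = (u + 5)/(u + 7)
(3) = (h + 7)/(h - 3)
(4) = (c^2 + 9*c + 14)/(c^2 - 15*c*m + 56*m^2)
(5) = (x - 8)/(x - 6)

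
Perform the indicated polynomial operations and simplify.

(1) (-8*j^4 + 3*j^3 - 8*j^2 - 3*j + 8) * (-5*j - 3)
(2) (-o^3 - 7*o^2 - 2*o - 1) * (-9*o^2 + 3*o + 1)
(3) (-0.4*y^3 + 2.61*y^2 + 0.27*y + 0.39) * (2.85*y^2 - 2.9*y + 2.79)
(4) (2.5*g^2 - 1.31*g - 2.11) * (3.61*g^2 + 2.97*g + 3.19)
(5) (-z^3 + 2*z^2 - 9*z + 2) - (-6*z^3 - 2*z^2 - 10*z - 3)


(1) = 40*j^5 + 9*j^4 + 31*j^3 + 39*j^2 - 31*j - 24
(2) = 9*o^5 + 60*o^4 - 4*o^3 - 4*o^2 - 5*o - 1
(3) = -1.14*y^5 + 8.5985*y^4 - 7.9155*y^3 + 7.6104*y^2 - 0.3777*y + 1.0881
(4) = 9.025*g^4 + 2.6959*g^3 - 3.5328*g^2 - 10.4456*g - 6.7309
(5) = 5*z^3 + 4*z^2 + z + 5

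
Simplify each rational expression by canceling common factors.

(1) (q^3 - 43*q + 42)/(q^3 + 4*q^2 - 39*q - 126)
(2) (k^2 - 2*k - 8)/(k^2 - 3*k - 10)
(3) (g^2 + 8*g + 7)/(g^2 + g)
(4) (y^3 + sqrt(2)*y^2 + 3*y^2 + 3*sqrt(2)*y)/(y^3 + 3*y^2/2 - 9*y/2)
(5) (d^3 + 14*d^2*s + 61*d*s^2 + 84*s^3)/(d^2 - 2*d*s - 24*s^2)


(1) = (q - 1)/(q + 3)
(2) = (k - 4)/(k - 5)
(3) = (g + 7)/g
(4) = (2*y + 2*sqrt(2))/(2*y - 3)
(5) = (-d^2 - 10*d*s - 21*s^2)/(-d + 6*s)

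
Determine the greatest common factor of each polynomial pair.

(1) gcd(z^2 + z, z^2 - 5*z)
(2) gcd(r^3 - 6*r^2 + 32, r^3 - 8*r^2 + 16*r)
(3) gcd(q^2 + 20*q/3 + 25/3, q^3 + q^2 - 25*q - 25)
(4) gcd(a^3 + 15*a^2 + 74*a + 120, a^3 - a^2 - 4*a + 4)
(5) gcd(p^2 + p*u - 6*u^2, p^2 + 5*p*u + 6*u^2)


(1) = gcd(z*(z + 1), z*(z - 5)) = z
(2) = r^2 - 8*r + 16
(3) = q + 5
(4) = gcd((a + 4)*(a + 5)*(a + 6), (a - 2)*(a - 1)*(a + 2)) = 1
(5) = gcd((p - 2*u)*(p + 3*u), (p + 2*u)*(p + 3*u)) = p + 3*u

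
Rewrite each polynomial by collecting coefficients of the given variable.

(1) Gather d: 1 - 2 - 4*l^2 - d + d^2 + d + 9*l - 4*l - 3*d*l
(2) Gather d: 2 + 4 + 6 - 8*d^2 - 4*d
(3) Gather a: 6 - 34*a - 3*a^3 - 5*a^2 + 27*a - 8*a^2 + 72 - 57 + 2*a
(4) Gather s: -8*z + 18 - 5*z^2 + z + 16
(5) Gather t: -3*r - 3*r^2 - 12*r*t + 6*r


(1) = d^2 - 3*d*l - 4*l^2 + 5*l - 1
(2) = -8*d^2 - 4*d + 12
(3) = -3*a^3 - 13*a^2 - 5*a + 21
(4) = -5*z^2 - 7*z + 34
(5) = -3*r^2 - 12*r*t + 3*r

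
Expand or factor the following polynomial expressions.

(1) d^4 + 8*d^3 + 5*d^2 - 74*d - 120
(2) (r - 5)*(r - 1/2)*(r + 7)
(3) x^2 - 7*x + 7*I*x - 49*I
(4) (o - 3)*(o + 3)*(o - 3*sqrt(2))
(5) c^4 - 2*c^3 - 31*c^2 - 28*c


(1) = (d - 3)*(d + 2)*(d + 4)*(d + 5)
(2) = r^3 + 3*r^2/2 - 36*r + 35/2
(3) = (x - 7)*(x + 7*I)
(4) = o^3 - 3*sqrt(2)*o^2 - 9*o + 27*sqrt(2)
(5) = c*(c - 7)*(c + 1)*(c + 4)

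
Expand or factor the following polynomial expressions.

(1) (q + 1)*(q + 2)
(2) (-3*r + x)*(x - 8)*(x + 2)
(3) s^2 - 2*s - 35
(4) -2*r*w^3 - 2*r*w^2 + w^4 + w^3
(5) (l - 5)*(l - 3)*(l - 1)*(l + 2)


(1) = q^2 + 3*q + 2
(2) = -3*r*x^2 + 18*r*x + 48*r + x^3 - 6*x^2 - 16*x
(3) = (s - 7)*(s + 5)
(4) = w^2*(-2*r + w)*(w + 1)
(5) = l^4 - 7*l^3 + 5*l^2 + 31*l - 30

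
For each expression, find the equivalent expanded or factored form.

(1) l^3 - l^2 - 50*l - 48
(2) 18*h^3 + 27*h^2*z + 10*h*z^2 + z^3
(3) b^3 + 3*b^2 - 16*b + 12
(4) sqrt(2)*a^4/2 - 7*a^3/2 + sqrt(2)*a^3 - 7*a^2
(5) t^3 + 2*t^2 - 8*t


(1) = (l - 8)*(l + 1)*(l + 6)
(2) = (h + z)*(3*h + z)*(6*h + z)
(3) = (b - 2)*(b - 1)*(b + 6)
(4) = a^2*(a - 7*sqrt(2)/2)*(sqrt(2)*a/2 + sqrt(2))
(5) = t*(t - 2)*(t + 4)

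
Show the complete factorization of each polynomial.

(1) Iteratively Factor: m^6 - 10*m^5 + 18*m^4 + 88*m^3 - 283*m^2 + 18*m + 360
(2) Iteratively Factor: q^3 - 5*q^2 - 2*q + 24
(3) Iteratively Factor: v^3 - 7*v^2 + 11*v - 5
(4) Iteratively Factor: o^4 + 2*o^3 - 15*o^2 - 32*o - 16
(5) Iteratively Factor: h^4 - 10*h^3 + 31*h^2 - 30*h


(1) = (m + 3)*(m^5 - 13*m^4 + 57*m^3 - 83*m^2 - 34*m + 120) = (m - 5)*(m + 3)*(m^4 - 8*m^3 + 17*m^2 + 2*m - 24) = (m - 5)*(m - 4)*(m + 3)*(m^3 - 4*m^2 + m + 6) = (m - 5)*(m - 4)*(m - 2)*(m + 3)*(m^2 - 2*m - 3) = (m - 5)*(m - 4)*(m - 2)*(m + 1)*(m + 3)*(m - 3)
(2) = (q - 3)*(q^2 - 2*q - 8) = (q - 3)*(q + 2)*(q - 4)
(3) = (v - 1)*(v^2 - 6*v + 5) = (v - 1)^2*(v - 5)
(4) = (o + 1)*(o^3 + o^2 - 16*o - 16) = (o + 1)*(o + 4)*(o^2 - 3*o - 4) = (o - 4)*(o + 1)*(o + 4)*(o + 1)
(5) = (h - 3)*(h^3 - 7*h^2 + 10*h) = h*(h - 3)*(h^2 - 7*h + 10) = h*(h - 5)*(h - 3)*(h - 2)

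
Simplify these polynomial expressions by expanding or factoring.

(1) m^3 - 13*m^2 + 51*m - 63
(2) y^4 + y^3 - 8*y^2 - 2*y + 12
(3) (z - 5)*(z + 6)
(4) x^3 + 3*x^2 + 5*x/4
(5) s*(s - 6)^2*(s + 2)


(1) = (m - 7)*(m - 3)^2
(2) = (y - 2)*(y + 3)*(y - sqrt(2))*(y + sqrt(2))
(3) = z^2 + z - 30
(4) = x*(x + 1/2)*(x + 5/2)
(5) = s^4 - 10*s^3 + 12*s^2 + 72*s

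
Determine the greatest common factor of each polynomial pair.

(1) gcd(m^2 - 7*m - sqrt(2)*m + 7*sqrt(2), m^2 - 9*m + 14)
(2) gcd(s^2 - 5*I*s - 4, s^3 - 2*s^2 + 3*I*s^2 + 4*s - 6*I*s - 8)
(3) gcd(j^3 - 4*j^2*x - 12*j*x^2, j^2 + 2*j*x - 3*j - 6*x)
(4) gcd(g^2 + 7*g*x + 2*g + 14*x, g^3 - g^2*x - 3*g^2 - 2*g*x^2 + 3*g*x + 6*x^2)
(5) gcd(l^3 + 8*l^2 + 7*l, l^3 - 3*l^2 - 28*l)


(1) = gcd((m - 7)*(m - sqrt(2)), (m - 7)*(m - 2)) = m - 7
(2) = s - I
(3) = j + 2*x
(4) = gcd((g + 2)*(g + 7*x), (g - 3)*(g - 2*x)*(g + x)) = 1
(5) = gcd(l*(l + 1)*(l + 7), l*(l - 7)*(l + 4)) = l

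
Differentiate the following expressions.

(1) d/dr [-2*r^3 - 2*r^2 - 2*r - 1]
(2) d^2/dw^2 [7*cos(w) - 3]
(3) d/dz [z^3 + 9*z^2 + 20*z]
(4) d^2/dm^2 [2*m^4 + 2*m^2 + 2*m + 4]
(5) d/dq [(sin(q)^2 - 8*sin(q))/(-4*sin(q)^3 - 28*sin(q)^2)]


(1) = -6*r^2 - 4*r - 2
(2) = -7*cos(w)
(3) = 3*z^2 + 18*z + 20
(4) = 24*m^2 + 4
(5) = (cos(q) - 16/tan(q) - 56*cos(q)/sin(q)^2)/(4*(sin(q) + 7)^2)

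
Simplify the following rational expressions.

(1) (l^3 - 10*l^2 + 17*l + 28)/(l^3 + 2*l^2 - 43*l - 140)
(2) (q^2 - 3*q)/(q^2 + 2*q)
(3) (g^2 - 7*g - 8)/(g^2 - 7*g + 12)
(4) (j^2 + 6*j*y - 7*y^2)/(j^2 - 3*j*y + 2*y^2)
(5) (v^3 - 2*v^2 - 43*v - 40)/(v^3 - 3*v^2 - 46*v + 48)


(1) = (l^2 - 3*l - 4)/(l^2 + 9*l + 20)
(2) = (q - 3)/(q + 2)
(3) = (g^2 - 7*g - 8)/(g^2 - 7*g + 12)
(4) = (-j - 7*y)/(-j + 2*y)
(5) = (v^2 + 6*v + 5)/(v^2 + 5*v - 6)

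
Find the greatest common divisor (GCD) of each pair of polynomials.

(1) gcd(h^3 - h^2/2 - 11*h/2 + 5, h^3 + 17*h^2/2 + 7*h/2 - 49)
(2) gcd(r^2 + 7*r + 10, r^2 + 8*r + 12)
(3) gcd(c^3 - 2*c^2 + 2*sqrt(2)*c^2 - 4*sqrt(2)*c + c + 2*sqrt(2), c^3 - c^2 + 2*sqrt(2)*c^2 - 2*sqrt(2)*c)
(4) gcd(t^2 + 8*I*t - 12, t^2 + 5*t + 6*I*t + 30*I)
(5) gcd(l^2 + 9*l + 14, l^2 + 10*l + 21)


(1) = h - 2
(2) = r + 2
(3) = c^2 + c*(-1 + 2*sqrt(2)) - 2*sqrt(2)
(4) = t + 6*I
(5) = l + 7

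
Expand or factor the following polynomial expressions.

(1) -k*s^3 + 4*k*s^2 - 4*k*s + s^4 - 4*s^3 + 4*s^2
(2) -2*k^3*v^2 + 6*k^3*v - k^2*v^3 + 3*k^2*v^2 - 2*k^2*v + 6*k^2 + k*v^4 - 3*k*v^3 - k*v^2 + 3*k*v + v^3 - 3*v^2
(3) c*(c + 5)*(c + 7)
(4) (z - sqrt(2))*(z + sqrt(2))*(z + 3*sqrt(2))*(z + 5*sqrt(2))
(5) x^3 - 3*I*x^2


(1) = s*(-k + s)*(s - 2)^2
(2) = (-2*k + v)*(k + v)*(v - 3)*(k*v + 1)
(3) = c^3 + 12*c^2 + 35*c
(4) = z^4 + 8*sqrt(2)*z^3 + 28*z^2 - 16*sqrt(2)*z - 60
(5) = x^2*(x - 3*I)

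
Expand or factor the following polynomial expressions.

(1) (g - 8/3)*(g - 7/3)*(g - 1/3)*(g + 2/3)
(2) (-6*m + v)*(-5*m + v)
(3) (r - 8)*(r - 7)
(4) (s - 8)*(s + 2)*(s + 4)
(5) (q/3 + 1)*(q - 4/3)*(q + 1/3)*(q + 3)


(1) = g^4 - 14*g^3/3 + 13*g^2/3 + 86*g/27 - 112/81
(2) = 30*m^2 - 11*m*v + v^2
(3) = r^2 - 15*r + 56
(4) = s^3 - 2*s^2 - 40*s - 64
(5) = q^4/3 + 5*q^3/3 + 23*q^2/27 - 35*q/9 - 4/3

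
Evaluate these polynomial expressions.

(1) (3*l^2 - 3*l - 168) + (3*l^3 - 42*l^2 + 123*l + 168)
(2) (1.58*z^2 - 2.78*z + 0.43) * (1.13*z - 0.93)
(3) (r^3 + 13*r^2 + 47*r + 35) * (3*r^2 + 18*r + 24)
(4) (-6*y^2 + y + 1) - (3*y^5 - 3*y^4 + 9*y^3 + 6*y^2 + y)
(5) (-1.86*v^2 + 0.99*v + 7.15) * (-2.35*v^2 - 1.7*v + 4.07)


(1) = 3*l^3 - 39*l^2 + 120*l
(2) = 1.7854*z^3 - 4.6108*z^2 + 3.0713*z - 0.3999
(3) = 3*r^5 + 57*r^4 + 399*r^3 + 1263*r^2 + 1758*r + 840
(4) = -3*y^5 + 3*y^4 - 9*y^3 - 12*y^2 + 1
(5) = 4.371*v^4 + 0.8355*v^3 - 26.0557*v^2 - 8.1257*v + 29.1005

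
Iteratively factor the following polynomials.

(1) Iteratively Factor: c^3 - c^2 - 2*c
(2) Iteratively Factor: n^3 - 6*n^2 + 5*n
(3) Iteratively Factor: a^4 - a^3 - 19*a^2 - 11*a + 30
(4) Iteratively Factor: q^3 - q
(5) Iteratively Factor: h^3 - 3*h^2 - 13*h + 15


(1) = (c)*(c^2 - c - 2) = c*(c + 1)*(c - 2)
(2) = (n - 1)*(n^2 - 5*n) = (n - 5)*(n - 1)*(n)
(3) = (a - 1)*(a^3 - 19*a - 30) = (a - 5)*(a - 1)*(a^2 + 5*a + 6) = (a - 5)*(a - 1)*(a + 3)*(a + 2)
(4) = (q + 1)*(q^2 - q) = (q - 1)*(q + 1)*(q)
(5) = (h + 3)*(h^2 - 6*h + 5) = (h - 1)*(h + 3)*(h - 5)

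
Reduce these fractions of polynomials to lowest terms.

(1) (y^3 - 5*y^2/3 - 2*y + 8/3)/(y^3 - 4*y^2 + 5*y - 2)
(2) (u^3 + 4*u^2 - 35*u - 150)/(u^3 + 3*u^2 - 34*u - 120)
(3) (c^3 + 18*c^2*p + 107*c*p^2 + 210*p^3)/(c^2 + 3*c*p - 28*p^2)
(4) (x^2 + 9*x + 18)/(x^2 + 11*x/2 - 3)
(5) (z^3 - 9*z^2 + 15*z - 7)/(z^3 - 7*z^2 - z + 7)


(1) = (3*y + 4)/(3*y - 3)
(2) = (u + 5)/(u + 4)
(3) = (-c^2 - 11*c*p - 30*p^2)/(-c + 4*p)
(4) = (2*x + 6)/(2*x - 1)
(5) = (z - 1)/(z + 1)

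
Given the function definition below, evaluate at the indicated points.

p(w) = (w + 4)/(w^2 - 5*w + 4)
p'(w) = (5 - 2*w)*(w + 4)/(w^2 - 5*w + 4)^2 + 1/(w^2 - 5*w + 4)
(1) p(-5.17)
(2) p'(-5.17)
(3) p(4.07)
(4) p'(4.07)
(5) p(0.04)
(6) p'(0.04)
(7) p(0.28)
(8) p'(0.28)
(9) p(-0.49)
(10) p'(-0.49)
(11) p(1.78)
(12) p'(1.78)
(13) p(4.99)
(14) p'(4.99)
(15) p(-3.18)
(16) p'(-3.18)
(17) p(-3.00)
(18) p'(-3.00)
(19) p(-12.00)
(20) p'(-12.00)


(1) = -0.02
(2) = 0.01
(3) = 37.55
(4) = -544.04
(5) = 1.06
(6) = 1.64
(7) = 1.60
(8) = 3.02
(9) = 0.52
(10) = 0.62
(11) = -3.34
(12) = 2.20
(13) = 2.28
(14) = -2.62
(15) = 0.03
(16) = 0.04
(17) = 0.04
(18) = 0.05
(19) = -0.04
(20) = -0.00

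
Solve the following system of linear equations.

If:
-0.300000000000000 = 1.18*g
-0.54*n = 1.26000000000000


Then:
g = -0.25
n = -2.33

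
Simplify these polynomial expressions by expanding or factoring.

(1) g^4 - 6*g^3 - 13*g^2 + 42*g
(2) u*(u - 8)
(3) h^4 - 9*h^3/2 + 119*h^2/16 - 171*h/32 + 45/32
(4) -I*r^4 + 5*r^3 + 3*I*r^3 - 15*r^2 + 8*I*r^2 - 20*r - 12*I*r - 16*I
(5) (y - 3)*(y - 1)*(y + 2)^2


(1) = g*(g - 7)*(g - 2)*(g + 3)
(2) = u^2 - 8*u
(3) = (h - 3/2)*(h - 5/4)*(h - 1)*(h - 3/4)
(4) = (r - 4)*(r + 1)*(r + 4*I)*(-I*r + 1)
(5) = y^4 - 9*y^2 - 4*y + 12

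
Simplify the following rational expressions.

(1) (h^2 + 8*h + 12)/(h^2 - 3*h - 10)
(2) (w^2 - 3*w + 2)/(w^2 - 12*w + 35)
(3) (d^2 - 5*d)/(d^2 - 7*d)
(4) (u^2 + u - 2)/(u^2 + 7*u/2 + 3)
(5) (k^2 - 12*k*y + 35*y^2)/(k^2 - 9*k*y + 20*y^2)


(1) = (h + 6)/(h - 5)
(2) = (w^2 - 3*w + 2)/(w^2 - 12*w + 35)
(3) = (d - 5)/(d - 7)
(4) = (2*u - 2)/(2*u + 3)
(5) = (-k + 7*y)/(-k + 4*y)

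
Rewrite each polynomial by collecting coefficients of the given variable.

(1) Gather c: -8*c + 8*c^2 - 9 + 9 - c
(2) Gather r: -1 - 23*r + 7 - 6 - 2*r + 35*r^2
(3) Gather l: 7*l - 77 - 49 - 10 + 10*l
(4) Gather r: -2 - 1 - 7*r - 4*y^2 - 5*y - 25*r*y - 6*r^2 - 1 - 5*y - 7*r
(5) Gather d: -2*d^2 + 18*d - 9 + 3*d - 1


(1) = 8*c^2 - 9*c
(2) = 35*r^2 - 25*r
(3) = 17*l - 136
(4) = -6*r^2 + r*(-25*y - 14) - 4*y^2 - 10*y - 4
(5) = -2*d^2 + 21*d - 10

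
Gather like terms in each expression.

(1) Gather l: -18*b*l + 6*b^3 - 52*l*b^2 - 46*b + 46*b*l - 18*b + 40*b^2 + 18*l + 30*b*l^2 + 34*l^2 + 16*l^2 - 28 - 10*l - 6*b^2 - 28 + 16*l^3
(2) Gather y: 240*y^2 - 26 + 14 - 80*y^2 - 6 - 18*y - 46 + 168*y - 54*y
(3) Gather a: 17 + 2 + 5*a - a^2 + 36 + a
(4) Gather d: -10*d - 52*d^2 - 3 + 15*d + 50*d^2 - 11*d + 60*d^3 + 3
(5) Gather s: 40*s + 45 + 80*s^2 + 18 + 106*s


(1) = 6*b^3 + 34*b^2 - 64*b + 16*l^3 + l^2*(30*b + 50) + l*(-52*b^2 + 28*b + 8) - 56
(2) = 160*y^2 + 96*y - 64
(3) = -a^2 + 6*a + 55
(4) = 60*d^3 - 2*d^2 - 6*d
(5) = 80*s^2 + 146*s + 63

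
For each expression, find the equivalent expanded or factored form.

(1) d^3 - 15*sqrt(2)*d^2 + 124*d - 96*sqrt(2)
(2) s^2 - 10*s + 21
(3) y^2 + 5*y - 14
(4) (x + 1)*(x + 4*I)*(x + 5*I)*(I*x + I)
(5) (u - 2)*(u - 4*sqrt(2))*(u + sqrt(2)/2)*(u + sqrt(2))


(1) = (d - 8*sqrt(2))*(d - 6*sqrt(2))*(d - sqrt(2))
(2) = (s - 7)*(s - 3)
(3) = (y - 2)*(y + 7)
(4) = I*x^4 - 9*x^3 + 2*I*x^3 - 18*x^2 - 19*I*x^2 - 9*x - 40*I*x - 20*I
(5) = u^4 - 5*sqrt(2)*u^3/2 - 2*u^3 - 11*u^2 + 5*sqrt(2)*u^2 - 4*sqrt(2)*u + 22*u + 8*sqrt(2)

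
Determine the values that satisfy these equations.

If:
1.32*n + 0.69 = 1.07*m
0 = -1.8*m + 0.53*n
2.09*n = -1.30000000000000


Then:
No Solution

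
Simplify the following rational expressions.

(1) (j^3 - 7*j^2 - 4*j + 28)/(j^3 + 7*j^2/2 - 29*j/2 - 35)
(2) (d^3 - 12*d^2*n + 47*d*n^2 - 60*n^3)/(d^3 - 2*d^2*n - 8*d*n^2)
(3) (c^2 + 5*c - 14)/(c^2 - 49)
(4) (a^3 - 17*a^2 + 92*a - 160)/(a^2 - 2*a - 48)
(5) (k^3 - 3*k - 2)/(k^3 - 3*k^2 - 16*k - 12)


(1) = (2*j^2 - 18*j + 28)/(2*j^2 + 3*j - 35)
(2) = (d^2 - 8*d*n + 15*n^2)/(d^2 + 2*d*n)
(3) = (c - 2)/(c - 7)
(4) = (a^2 - 9*a + 20)/(a + 6)
(5) = (k^2 - k - 2)/(k^2 - 4*k - 12)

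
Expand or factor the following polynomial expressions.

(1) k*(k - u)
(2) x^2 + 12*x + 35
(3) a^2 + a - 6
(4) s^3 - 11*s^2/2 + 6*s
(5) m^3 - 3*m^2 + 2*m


(1) = k^2 - k*u
(2) = (x + 5)*(x + 7)
(3) = (a - 2)*(a + 3)
(4) = s*(s - 4)*(s - 3/2)
(5) = m*(m - 2)*(m - 1)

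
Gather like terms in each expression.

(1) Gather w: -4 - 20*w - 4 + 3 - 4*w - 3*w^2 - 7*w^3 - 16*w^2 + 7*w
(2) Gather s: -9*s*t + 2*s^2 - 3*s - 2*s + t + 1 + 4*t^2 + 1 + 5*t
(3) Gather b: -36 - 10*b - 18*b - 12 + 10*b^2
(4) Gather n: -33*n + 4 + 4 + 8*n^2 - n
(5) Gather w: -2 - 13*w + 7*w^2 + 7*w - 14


(1) = -7*w^3 - 19*w^2 - 17*w - 5
(2) = 2*s^2 + s*(-9*t - 5) + 4*t^2 + 6*t + 2
(3) = 10*b^2 - 28*b - 48
(4) = 8*n^2 - 34*n + 8
(5) = 7*w^2 - 6*w - 16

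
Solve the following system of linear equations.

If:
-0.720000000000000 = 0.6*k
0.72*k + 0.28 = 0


Then:
No Solution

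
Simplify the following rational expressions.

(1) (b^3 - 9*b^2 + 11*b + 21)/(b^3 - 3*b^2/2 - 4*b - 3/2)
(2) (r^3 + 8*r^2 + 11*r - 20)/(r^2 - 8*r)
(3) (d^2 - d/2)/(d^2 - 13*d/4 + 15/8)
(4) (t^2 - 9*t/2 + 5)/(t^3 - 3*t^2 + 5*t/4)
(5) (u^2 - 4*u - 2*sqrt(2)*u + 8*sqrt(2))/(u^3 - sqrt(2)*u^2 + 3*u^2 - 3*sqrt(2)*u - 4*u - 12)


(1) = (2*b - 14)/(2*b + 1)
(2) = (r^3 + 8*r^2 + 11*r - 20)/(r^2 - 8*r)
(3) = (8*d^2 - 4*d)/(8*d^2 - 26*d + 15)
(4) = (2*t - 4)/(2*t^2 - t)
(5) = (u - 4)/(u^2 + u*(sqrt(2) + 3) + 3*sqrt(2))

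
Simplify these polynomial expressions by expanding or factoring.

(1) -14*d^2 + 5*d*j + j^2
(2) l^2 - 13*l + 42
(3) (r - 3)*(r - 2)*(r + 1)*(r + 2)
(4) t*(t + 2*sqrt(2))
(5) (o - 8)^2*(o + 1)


(1) = (-2*d + j)*(7*d + j)
(2) = (l - 7)*(l - 6)
(3) = r^4 - 2*r^3 - 7*r^2 + 8*r + 12
(4) = t^2 + 2*sqrt(2)*t
(5) = o^3 - 15*o^2 + 48*o + 64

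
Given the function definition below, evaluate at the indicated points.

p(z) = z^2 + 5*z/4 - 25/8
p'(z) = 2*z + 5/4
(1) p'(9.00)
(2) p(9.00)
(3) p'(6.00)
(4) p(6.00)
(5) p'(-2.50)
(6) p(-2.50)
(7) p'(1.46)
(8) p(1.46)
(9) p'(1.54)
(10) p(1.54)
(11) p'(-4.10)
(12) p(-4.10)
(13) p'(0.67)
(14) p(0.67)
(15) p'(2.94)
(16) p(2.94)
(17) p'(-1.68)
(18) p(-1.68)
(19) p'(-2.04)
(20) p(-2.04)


(1) = 19.25
(2) = 89.12
(3) = 13.25
(4) = 40.38
(5) = -3.75
(6) = 0.00
(7) = 4.17
(8) = 0.83
(9) = 4.33
(10) = 1.17
(11) = -6.95
(12) = 8.56
(13) = 2.59
(14) = -1.84
(15) = 7.13
(16) = 9.19
(17) = -2.11
(18) = -2.40
(19) = -2.83
(20) = -1.51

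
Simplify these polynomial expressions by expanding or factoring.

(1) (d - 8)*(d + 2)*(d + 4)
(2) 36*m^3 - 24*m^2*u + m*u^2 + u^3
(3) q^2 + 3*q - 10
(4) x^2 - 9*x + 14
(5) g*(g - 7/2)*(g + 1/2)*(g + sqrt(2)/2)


(1) = d^3 - 2*d^2 - 40*d - 64
(2) = (-3*m + u)*(-2*m + u)*(6*m + u)
(3) = (q - 2)*(q + 5)
(4) = (x - 7)*(x - 2)
(5) = g^4 - 3*g^3 + sqrt(2)*g^3/2 - 3*sqrt(2)*g^2/2 - 7*g^2/4 - 7*sqrt(2)*g/8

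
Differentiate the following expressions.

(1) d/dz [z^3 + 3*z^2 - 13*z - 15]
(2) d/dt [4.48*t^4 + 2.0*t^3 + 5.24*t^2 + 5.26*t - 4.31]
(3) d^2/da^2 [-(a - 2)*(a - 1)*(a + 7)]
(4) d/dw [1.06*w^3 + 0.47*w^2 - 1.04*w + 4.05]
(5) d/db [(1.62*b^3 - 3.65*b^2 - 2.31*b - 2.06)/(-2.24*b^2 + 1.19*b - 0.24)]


(1) = 3*z^2 + 6*z - 13
(2) = 17.92*t^3 + 6.0*t^2 + 10.48*t + 5.26
(3) = -6*a - 8
(4) = 3.18*w^2 + 0.94*w - 1.04
(5) = (-3.6288*b^4 + 3.8556*b^3 - 10.6843*b^2 - 7.4768*b + 3.0058)/(5.0176*b^4 - 5.3312*b^3 + 2.4913*b^2 - 0.5712*b + 0.0576)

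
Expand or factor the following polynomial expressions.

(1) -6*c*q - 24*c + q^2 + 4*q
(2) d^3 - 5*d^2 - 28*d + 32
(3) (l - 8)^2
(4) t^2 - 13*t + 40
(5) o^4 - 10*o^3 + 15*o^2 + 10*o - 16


(1) = (-6*c + q)*(q + 4)
(2) = (d - 8)*(d - 1)*(d + 4)
(3) = l^2 - 16*l + 64
(4) = (t - 8)*(t - 5)
(5) = (o - 8)*(o - 2)*(o - 1)*(o + 1)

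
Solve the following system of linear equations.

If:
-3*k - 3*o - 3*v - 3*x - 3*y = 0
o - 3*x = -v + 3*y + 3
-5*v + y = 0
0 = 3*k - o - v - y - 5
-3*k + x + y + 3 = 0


Then:
k = 9/13
o = 56/65
v = -41/65
x = 29/13
y = -41/13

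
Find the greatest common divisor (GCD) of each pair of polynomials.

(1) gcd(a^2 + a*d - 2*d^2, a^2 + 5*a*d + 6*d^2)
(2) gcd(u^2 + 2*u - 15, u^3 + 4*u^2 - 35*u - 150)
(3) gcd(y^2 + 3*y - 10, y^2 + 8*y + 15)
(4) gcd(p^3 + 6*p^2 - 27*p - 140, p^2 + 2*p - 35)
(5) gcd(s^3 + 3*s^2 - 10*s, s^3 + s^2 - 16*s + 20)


(1) = a + 2*d
(2) = gcd((u - 3)*(u + 5), (u - 6)*(u + 5)^2) = u + 5
(3) = gcd((y - 2)*(y + 5), (y + 3)*(y + 5)) = y + 5
(4) = p^2 + 2*p - 35
(5) = s^2 + 3*s - 10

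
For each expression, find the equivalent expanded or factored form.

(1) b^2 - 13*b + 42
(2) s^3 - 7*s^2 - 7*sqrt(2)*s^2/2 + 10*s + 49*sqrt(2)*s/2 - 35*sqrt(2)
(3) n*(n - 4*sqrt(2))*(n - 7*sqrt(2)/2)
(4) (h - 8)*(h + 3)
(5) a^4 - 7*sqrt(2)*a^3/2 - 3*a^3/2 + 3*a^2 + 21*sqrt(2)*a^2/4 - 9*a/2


(1) = (b - 7)*(b - 6)
(2) = (s - 5)*(s - 2)*(s - 7*sqrt(2)/2)
(3) = n^3 - 15*sqrt(2)*n^2/2 + 28*n
(4) = h^2 - 5*h - 24
(5) = a*(a - 3/2)*(a - 3*sqrt(2))*(a - sqrt(2)/2)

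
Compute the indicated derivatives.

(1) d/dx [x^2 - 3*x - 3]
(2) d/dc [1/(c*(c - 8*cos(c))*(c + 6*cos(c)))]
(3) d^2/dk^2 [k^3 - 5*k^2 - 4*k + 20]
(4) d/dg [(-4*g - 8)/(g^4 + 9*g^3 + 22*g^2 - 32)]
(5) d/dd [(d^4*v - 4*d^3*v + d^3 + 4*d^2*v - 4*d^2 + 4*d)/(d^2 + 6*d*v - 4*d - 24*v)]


(1) = 2*x - 3
(2) = (-2*c^2*sin(c) - 3*c^2 - 48*c*sin(2*c) + 4*c*cos(c) + 24*cos(2*c) + 24)/(c^2*(c - 8*cos(c))^2*(c + 6*cos(c))^2)
(3) = 6*k - 10
(4) = 4*(3*g + 2)/(g^5 + 10*g^4 + 25*g^3 - 20*g^2 - 80*g + 64)
(5) = (-2*d*(d + 3*v - 2)*(d^3*v - 4*d^2*v + d^2 + 4*d*v - 4*d + 4) + (d^2 + 6*d*v - 4*d - 24*v)*(4*d^3*v - 12*d^2*v + 3*d^2 + 8*d*v - 8*d + 4))/(d^2 + 6*d*v - 4*d - 24*v)^2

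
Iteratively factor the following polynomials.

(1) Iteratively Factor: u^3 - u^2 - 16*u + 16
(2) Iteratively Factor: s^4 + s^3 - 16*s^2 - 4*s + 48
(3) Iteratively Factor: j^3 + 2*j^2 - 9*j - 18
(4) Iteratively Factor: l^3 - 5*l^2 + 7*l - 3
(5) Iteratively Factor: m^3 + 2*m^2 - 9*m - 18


(1) = (u - 1)*(u^2 - 16) = (u - 1)*(u + 4)*(u - 4)
(2) = (s + 4)*(s^3 - 3*s^2 - 4*s + 12) = (s - 2)*(s + 4)*(s^2 - s - 6) = (s - 3)*(s - 2)*(s + 4)*(s + 2)
(3) = (j - 3)*(j^2 + 5*j + 6) = (j - 3)*(j + 3)*(j + 2)
(4) = (l - 1)*(l^2 - 4*l + 3) = (l - 3)*(l - 1)*(l - 1)
(5) = (m + 3)*(m^2 - m - 6) = (m - 3)*(m + 3)*(m + 2)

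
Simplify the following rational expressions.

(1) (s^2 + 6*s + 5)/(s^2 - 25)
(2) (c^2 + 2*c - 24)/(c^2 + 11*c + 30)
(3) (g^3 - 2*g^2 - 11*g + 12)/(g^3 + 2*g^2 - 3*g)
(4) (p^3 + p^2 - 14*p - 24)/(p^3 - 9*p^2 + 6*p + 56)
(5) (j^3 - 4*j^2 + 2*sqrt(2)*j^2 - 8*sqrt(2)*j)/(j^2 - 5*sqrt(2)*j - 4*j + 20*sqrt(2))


(1) = (s + 1)/(s - 5)
(2) = (c - 4)/(c + 5)
(3) = (g - 4)/g
(4) = (p + 3)/(p - 7)
(5) = (j^2 + 2*sqrt(2)*j)/(j - 5*sqrt(2))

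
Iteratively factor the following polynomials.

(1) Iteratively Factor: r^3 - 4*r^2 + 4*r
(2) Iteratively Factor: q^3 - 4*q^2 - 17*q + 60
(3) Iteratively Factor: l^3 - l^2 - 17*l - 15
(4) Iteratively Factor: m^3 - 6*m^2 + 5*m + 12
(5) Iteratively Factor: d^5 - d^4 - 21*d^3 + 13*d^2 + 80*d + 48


(1) = (r - 2)*(r^2 - 2*r) = r*(r - 2)*(r - 2)
(2) = (q - 3)*(q^2 - q - 20) = (q - 3)*(q + 4)*(q - 5)
(3) = (l + 1)*(l^2 - 2*l - 15) = (l - 5)*(l + 1)*(l + 3)
(4) = (m + 1)*(m^2 - 7*m + 12) = (m - 4)*(m + 1)*(m - 3)
(5) = (d + 4)*(d^4 - 5*d^3 - d^2 + 17*d + 12) = (d + 1)*(d + 4)*(d^3 - 6*d^2 + 5*d + 12) = (d - 3)*(d + 1)*(d + 4)*(d^2 - 3*d - 4) = (d - 4)*(d - 3)*(d + 1)*(d + 4)*(d + 1)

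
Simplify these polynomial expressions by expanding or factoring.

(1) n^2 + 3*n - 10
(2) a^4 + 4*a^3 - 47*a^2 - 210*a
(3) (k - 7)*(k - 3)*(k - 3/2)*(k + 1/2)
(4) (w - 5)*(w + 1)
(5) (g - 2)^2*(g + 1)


(1) = (n - 2)*(n + 5)
(2) = a*(a - 7)*(a + 5)*(a + 6)
(3) = k^4 - 11*k^3 + 121*k^2/4 - 27*k/2 - 63/4
(4) = w^2 - 4*w - 5
(5) = g^3 - 3*g^2 + 4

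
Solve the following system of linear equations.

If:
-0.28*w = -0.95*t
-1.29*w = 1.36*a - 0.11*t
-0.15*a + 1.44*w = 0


Then:
a = 0.00
t = 0.00
w = 0.00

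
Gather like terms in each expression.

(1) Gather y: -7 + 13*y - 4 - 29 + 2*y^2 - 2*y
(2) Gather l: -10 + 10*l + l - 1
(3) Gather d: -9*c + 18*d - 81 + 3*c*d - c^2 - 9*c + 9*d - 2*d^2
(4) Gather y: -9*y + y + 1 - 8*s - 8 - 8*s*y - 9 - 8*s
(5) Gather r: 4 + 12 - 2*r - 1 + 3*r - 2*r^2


(1) = 2*y^2 + 11*y - 40
(2) = 11*l - 11
(3) = -c^2 - 18*c - 2*d^2 + d*(3*c + 27) - 81
(4) = -16*s + y*(-8*s - 8) - 16
(5) = -2*r^2 + r + 15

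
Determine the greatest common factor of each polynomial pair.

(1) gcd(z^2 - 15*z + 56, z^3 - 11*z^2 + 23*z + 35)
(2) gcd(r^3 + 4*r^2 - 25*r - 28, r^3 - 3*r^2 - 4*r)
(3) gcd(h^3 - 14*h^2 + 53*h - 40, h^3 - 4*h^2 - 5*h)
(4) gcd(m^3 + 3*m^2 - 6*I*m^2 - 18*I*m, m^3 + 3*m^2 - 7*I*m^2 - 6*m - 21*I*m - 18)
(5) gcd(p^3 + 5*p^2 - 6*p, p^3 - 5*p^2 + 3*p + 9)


(1) = z - 7
(2) = gcd((r - 4)*(r + 1)*(r + 7), r*(r - 4)*(r + 1)) = r^2 - 3*r - 4
(3) = h - 5
(4) = m^2 + m*(3 - 6*I) - 18*I
(5) = 1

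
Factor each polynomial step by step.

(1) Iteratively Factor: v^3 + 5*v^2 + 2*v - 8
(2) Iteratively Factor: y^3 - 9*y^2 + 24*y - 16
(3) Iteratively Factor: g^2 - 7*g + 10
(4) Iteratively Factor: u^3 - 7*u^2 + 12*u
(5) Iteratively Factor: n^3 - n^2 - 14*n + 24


(1) = (v + 4)*(v^2 + v - 2) = (v - 1)*(v + 4)*(v + 2)
(2) = (y - 4)*(y^2 - 5*y + 4) = (y - 4)*(y - 1)*(y - 4)
(3) = (g - 2)*(g - 5)
(4) = (u)*(u^2 - 7*u + 12) = u*(u - 3)*(u - 4)
(5) = (n - 2)*(n^2 + n - 12) = (n - 3)*(n - 2)*(n + 4)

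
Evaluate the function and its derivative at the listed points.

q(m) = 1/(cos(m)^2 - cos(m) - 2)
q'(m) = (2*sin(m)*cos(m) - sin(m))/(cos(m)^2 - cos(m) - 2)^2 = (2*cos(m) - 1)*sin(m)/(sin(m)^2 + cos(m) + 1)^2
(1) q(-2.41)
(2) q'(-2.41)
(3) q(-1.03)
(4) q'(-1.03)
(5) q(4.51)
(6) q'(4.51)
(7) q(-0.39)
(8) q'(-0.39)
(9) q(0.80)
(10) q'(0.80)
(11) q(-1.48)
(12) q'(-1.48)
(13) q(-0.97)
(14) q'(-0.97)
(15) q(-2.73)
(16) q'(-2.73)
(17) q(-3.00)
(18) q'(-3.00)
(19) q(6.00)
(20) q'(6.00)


(1) = -1.42
(2) = 3.37
(3) = -0.44
(4) = -0.01
(5) = -0.57
(6) = 0.44
(7) = -0.48
(8) = -0.08
(9) = -0.45
(10) = 0.06
(11) = -0.48
(12) = 0.19
(13) = -0.45
(14) = -0.02
(15) = -4.11
(16) = 19.10
(17) = -33.42
(18) = 469.69
(19) = -0.49
(20) = -0.06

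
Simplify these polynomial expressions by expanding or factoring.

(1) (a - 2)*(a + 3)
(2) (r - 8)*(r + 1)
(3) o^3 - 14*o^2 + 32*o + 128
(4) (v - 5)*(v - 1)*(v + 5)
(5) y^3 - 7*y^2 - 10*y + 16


(1) = a^2 + a - 6
(2) = r^2 - 7*r - 8
(3) = (o - 8)^2*(o + 2)
(4) = v^3 - v^2 - 25*v + 25
(5) = (y - 8)*(y - 1)*(y + 2)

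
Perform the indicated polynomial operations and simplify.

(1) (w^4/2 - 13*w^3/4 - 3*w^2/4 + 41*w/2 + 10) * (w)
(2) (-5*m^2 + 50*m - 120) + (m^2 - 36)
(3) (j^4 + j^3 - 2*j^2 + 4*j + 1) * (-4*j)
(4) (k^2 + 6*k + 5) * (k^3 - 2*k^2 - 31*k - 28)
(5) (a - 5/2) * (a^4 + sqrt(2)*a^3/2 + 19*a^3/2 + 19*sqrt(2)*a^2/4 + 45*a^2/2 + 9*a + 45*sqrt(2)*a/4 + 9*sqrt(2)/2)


(1) = w^5/2 - 13*w^4/4 - 3*w^3/4 + 41*w^2/2 + 10*w
(2) = -4*m^2 + 50*m - 156
(3) = -4*j^5 - 4*j^4 + 8*j^3 - 16*j^2 - 4*j
(4) = k^5 + 4*k^4 - 38*k^3 - 224*k^2 - 323*k - 140
(5) = a^5 + sqrt(2)*a^4/2 + 7*a^4 - 5*a^3/4 + 7*sqrt(2)*a^3/2 - 189*a^2/4 - 5*sqrt(2)*a^2/8 - 189*sqrt(2)*a/8 - 45*a/2 - 45*sqrt(2)/4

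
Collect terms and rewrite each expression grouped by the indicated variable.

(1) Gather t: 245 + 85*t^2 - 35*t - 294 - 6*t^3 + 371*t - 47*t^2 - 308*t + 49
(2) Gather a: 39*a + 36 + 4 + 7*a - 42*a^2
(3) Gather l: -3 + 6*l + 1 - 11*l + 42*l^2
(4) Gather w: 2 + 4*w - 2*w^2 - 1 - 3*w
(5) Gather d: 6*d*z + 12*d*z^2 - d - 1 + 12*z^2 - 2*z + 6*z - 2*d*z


(1) = -6*t^3 + 38*t^2 + 28*t
(2) = -42*a^2 + 46*a + 40
(3) = 42*l^2 - 5*l - 2
(4) = -2*w^2 + w + 1
(5) = d*(12*z^2 + 4*z - 1) + 12*z^2 + 4*z - 1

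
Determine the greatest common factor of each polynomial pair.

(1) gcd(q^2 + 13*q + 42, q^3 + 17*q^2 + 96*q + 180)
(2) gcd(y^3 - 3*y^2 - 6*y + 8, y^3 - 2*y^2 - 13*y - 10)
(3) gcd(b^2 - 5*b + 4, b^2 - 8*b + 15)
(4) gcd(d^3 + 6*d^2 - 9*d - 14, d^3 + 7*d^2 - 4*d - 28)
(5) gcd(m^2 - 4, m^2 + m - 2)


(1) = gcd((q + 6)*(q + 7), (q + 5)*(q + 6)^2) = q + 6
(2) = y + 2
(3) = gcd((b - 4)*(b - 1), (b - 5)*(b - 3)) = 1
(4) = gcd((d - 2)*(d + 1)*(d + 7), (d - 2)*(d + 2)*(d + 7)) = d^2 + 5*d - 14
(5) = gcd((m - 2)*(m + 2), (m - 1)*(m + 2)) = m + 2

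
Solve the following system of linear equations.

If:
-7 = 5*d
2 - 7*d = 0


Then:
No Solution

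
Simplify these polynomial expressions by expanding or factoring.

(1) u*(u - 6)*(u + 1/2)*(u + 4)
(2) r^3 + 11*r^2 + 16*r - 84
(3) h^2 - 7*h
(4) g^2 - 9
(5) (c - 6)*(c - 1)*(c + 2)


(1) = u^4 - 3*u^3/2 - 25*u^2 - 12*u
(2) = (r - 2)*(r + 6)*(r + 7)
(3) = h*(h - 7)
(4) = (g - 3)*(g + 3)
(5) = c^3 - 5*c^2 - 8*c + 12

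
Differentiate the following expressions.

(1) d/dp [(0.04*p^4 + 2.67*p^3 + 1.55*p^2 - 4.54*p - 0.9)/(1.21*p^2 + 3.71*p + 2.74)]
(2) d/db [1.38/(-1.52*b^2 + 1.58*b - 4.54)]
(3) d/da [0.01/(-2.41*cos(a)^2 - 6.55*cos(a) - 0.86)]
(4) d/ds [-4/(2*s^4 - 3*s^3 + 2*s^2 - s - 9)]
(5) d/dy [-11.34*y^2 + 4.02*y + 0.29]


(1) = (0.0968*p^5 + 3.6759*p^4 + 20.2498*p^3 + 33.1913*p^2 + 10.672*p - 9.1006)/(1.4641*p^4 + 8.9782*p^3 + 20.3949*p^2 + 20.3308*p + 7.5076)
(2) = (4.1952*b - 2.1804)/(1.52*b^2 - 1.58*b + 4.54)^2
(3) = -(0.0482*cos(a) + 0.0655)*sin(a)/(2.41*cos(a)^2 + 6.55*cos(a) + 0.86)^2
(4) = 4*(8*s^3 - 9*s^2 + 4*s - 1)/(-2*s^4 + 3*s^3 - 2*s^2 + s + 9)^2
(5) = 4.02 - 22.68*y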